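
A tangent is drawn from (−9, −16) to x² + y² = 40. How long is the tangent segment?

With centre O = (0, 0), |OP|² = 337 and r² = 40.
Power of the point: PT² = |PO|² − r² = 297, so PT = 3√33.

3√33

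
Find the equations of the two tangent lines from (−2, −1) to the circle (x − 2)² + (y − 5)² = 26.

Let a tangent through (−2, −1) have slope m. Its distance from (2, 5) must equal √26:
[m·(4) − (6)]² = 26(m² + 1)
5m² + 24m − 5 = 0, so m = 1/5 or m = −5.
Through (−2, −1) these give x − 5y = 3 and 5x + y = −11.

x − 5y = 3 and 5x + y = −11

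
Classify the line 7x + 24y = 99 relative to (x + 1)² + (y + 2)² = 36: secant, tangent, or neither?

Substituting the line into the circle gives 625x² − 906x + 1449 = 0.
Δ = 820836 − 3622500 = −2801664.
No real roots: the line does not meet the circle.

neither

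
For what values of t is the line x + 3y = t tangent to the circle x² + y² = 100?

t = ±10√10

Tangency holds when the distance from the centre (0, 0) to the line equals the radius 10:
|1·0 + 3·0 − t| / √10 = 10
|t| = 10√10.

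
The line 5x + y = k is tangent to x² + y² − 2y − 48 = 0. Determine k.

k = 1 ± 7√26

For a tangent, require d(centre, line) = r = 7.
|5·0 + 1·1 − k| / √26 = 7
|k − (1)| = 7√26.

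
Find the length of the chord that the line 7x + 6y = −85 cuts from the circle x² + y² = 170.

2√85

Express y = (−85 − 7x)/6 and substitute into the circle:
85x² + 1190x + 1105 = 0  ⟹  x² + 14x + 13 = 0
x = −1 or x = −13, giving (−1, −13) and (−13, 1).
|(−1, −13) − (−13, 1)| = √((12)² + (−14)²) = 2√85.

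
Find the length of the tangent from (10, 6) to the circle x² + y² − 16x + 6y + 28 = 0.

Centre (8, −3), r² = 45. |PO|² = (2)² + (9)² = 85.
The tangent meets the radius at right angles, so tangent² = |PO|² − r² = 85 − 45 = 40.

2√10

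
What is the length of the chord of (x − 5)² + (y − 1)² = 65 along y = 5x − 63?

Centre (5, 1), r² = 65. Perpendicular distance d from centre to line = |−39| / √26 = 39/√26.
Chord = 2√(r² − d²) = 2·√(13/2) = √26.

√26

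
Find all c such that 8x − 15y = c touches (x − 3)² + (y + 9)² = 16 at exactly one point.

c = 91 or c = 227

Tangency holds when the distance from the centre (3, −9) to the line equals the radius 4:
|8·3 − 15·(−9) − c| / √289 = 4
|c − (159)| = 4·17, so c = 227 or c = 91.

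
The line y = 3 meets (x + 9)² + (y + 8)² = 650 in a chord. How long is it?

46

Centre (−9, −8), r² = 650. Perpendicular distance d from centre to line = |−11| / √1 = 11.
Chord = 2√(r² − d²) = 2·√(529) = 46.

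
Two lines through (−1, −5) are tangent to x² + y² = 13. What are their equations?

Let a tangent through (−1, −5) have slope m. Its distance from (0, 0) must equal √13:
(1m − (5))² = 13(m² + 1)
6m² + 5m − 6 = 0, so m = −3/2 or m = 2/3.
With m = −3/2: 3x + 2y = −13. With m = 2/3: 2x − 3y = 13.

3x + 2y = −13 and 2x − 3y = 13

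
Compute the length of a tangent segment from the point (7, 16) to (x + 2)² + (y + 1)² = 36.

Centre (−2, −1), r² = 36. |PO|² = (9)² + (17)² = 370.
Power of the point: PT² = |PO|² − r² = 334, so PT = √334.

√334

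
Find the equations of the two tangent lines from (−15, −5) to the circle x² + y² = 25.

A line y − (−5) = m(x − (−15)) is tangent when its distance from (0, 0) is 5:
(15m − (5))² = 25(m² + 1)
4m² − 3m = 0, so m = 3/4 or m = 0.
With m = 3/4: 3x − 4y = −25. With m = 0: y = −5.

3x − 4y = −25 and y = −5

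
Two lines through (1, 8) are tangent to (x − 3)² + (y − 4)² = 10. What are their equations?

x + 3y = 25 and 3x − y = −5

A line y − (8) = m(x − (1)) is tangent when its distance from (3, 4) is √10:
[m·(2) − (−4)]² = 10(m² + 1)
3m² − 8m − 3 = 0, so m = −1/3 or m = 3.
With m = −1/3: x + 3y = 25. With m = 3: 3x − y = −5.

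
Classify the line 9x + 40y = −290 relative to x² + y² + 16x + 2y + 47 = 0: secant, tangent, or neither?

neither

d² = (9·(−8) + 40·(−1) − (−290))²/1681 = 31684/1681; r² = 18.
Since d² > r², the line lies outside the circle.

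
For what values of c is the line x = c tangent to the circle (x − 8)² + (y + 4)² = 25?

The line touches the circle iff its distance from (8, −4) is 5:
|1·8 + 0·(−4) − c| / √1 = 5
|c − (8)| = 5, so c = 13 or c = 3.

c = 3 or c = 13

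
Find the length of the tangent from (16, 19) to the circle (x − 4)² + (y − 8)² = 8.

√257

With centre O = (4, 8), |OP|² = 265 and r² = 8.
Power of the point: PT² = |PO|² − r² = 257, so PT = √257.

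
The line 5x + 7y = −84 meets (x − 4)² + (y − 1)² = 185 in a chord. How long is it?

√74

From the line, y = (−84 − 5x)/7. Substituting:
74x² + 518x = 0  ⟹  x² + 7x = 0
x = 0 or x = −7, giving (0, −12) and (−7, −7).
|(0, −12) − (−7, −7)| = √((7)² + (−5)²) = √74.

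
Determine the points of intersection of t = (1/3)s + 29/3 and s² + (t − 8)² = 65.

Substitute t = (29 + s)/3:
10s² + 10s − 560 = 0  ⟹  s² + s − 56 = 0
s = 7 or s = −8, giving (7, 12) and (−8, 7).

(−8, 7) and (7, 12)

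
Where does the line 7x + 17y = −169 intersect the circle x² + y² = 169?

(−12, −5) and (5, −12)

Express y = (−169 − 7x)/17 and substitute into the circle:
338x² + 2366x − 20280 = 0  ⟹  x² + 7x − 60 = 0
x = 5 or x = −12, giving (5, −12) and (−12, −5).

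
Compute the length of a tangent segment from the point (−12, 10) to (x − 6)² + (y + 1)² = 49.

The centre is (6, −1) and r = 7. The square of the distance from P to the centre is 324 + 121 = 445.
By the tangent–radius right angle, tangent length = √(|PO|² − r²) = √396 = 6√11.

6√11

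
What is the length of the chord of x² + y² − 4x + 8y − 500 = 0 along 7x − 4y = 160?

Centre (2, −4), r² = 520. Perpendicular distance d from centre to line = |−130| / √65 = 130/√65.
Half the chord is √(r² − d²) = √(260), so the full chord is 4√65.

4√65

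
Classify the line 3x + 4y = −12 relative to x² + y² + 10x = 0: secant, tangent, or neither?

Substituting the line into the circle gives 25x² + 232x + 144 = 0.
Discriminant = (232)² − 4·25·(144) = 39424 > 0.
Two real roots: the line is a secant.

secant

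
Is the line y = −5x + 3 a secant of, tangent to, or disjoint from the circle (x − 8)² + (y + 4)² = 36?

d² = (5·8 + 1·(−4) − (3))²/26 = 1089/26; r² = 36.
Since d² > r², the line lies outside the circle.

disjoint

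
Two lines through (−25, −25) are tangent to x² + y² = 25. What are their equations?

3x − 4y = 25 and 4x − 3y = −25

Write the tangent as mx − y + (−25 − m·(−25)) = 0 and set its distance from the centre to 5:
[m·(25) − (25)]² = 25(m² + 1)
12m² − 25m + 12 = 0, so m = 3/4 or m = 4/3.
With m = 3/4: 3x − 4y = 25. With m = 4/3: 4x − 3y = −25.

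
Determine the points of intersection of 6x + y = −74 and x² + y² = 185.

Substitute y = −6x − 74:
37x² + 888x + 5291 = 0  ⟹  x² + 24x + 143 = 0
x = −11 or x = −13, giving (−11, −8) and (−13, 4).

(−13, 4) and (−11, −8)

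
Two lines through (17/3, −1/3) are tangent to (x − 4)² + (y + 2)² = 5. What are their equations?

Let a tangent through (17/3, −1/3) have slope m. Its distance from (4, −2) must equal √5:
[m·(−5/3) − (−5/3)]² = 5(m² + 1)
2m² + 5m + 2 = 0, so m = −2 or m = −1/2.
With m = −2: 2x + y = 11. With m = −1/2: x + 2y = 5.

2x + y = 11 and x + 2y = 5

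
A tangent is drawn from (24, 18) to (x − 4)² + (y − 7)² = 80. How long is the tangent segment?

Centre (4, 7), r² = 80. |PO|² = (20)² + (11)² = 521.
By the tangent–radius right angle, tangent length = √(|PO|² − r²) = √441 = 21.

21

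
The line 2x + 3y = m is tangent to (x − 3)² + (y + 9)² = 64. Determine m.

m = −21 ± 8√13

For a tangent, require d(centre, line) = r = 8.
|2·3 + 3·(−9) − m| / √13 = 8
|m − (−21)| = 8√13.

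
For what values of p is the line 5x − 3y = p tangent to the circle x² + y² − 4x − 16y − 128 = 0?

p = −14 ± 14√34

Tangency holds when the distance from the centre (2, 8) to the line equals the radius 14:
|5·2 − 3·8 − p| / √34 = 14
|p − (−14)| = 14√34.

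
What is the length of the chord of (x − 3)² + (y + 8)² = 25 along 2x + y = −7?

Substitute y = −2x − 7:
5x² − 10x − 15 = 0  ⟹  x² − 2x − 3 = 0
x = 3 or x = −1, giving (3, −13) and (−1, −5).
|(3, −13) − (−1, −5)| = √((4)² + (−8)²) = 4√5.

4√5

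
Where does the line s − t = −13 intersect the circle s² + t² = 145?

(−12, 1) and (−1, 12)

Substitute t = s + 13:
2s² + 26s + 24 = 0  ⟹  s² + 13s + 12 = 0
s = −1 or s = −12, giving (−1, 12) and (−12, 1).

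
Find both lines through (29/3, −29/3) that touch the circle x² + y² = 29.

Let a tangent through (29/3, −29/3) have slope m. Its distance from (0, 0) must equal √29:
(−29/3m − (29/3))² = 29(m² + 1)
10m² + 29m + 10 = 0, so m = −5/2 or m = −2/5.
Through (29/3, −29/3) these give 5x + 2y = 29 and 2x + 5y = −29.

5x + 2y = 29 and 2x + 5y = −29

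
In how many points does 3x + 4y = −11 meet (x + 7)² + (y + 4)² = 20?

0

d² = (3·(−7) + 4·(−4) − (−11))²/25 = 676/25; r² = 20.
Since d² > r², the line lies outside the circle.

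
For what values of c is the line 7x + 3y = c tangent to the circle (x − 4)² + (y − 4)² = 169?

c = 40 ± 13√58

Tangency holds when the distance from the centre (4, 4) to the line equals the radius 13:
|7·4 + 3·4 − c| / √58 = 13
|c − (40)| = 13√58.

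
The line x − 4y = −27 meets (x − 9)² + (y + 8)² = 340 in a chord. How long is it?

The distance from (9, −8) to the line is 68/√17, and r² = 340.
Chord = 2√(r² − d²) = 2·√(68) = 4√17.

4√17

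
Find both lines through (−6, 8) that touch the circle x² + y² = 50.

x + 7y = 50 and 7x − y = −50

Let a tangent through (−6, 8) have slope m. Its distance from (0, 0) must equal 5√2:
(6m − (−8))² = 50(m² + 1)
7m² − 48m − 7 = 0, so m = −1/7 or m = 7.
Through (−6, 8) these give x + 7y = 50 and 7x − y = −50.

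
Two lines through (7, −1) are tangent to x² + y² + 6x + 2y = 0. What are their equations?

x + 3y = 4 and x − 3y = 10

Let a tangent through (7, −1) have slope m. Its distance from (−3, −1) must equal √10:
(−10m − (0))² = 10(m² + 1)
9m² − 1 = 0, so m = −1/3 or m = 1/3.
Through (7, −1) these give x + 3y = 4 and x − 3y = 10.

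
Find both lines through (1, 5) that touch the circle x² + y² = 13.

3x + 2y = 13 and 2x − 3y = −13

Write the tangent as mx − y + (5 − m·(1)) = 0 and set its distance from the centre to √13:
[m·(−1) − (−5)]² = 13(m² + 1)
6m² + 5m − 6 = 0, so m = −3/2 or m = 2/3.
Through (1, 5) these give 3x + 2y = 13 and 2x − 3y = −13.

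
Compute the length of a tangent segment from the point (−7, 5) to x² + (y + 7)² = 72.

11

The centre is (0, −7) and r = 6√2. The square of the distance from P to the centre is 49 + 144 = 193.
Power of the point: PT² = |PO|² − r² = 121, so PT = 11.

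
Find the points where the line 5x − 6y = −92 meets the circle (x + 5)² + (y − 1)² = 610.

Substitute y = (92 + 5x)/6:
61x² + 1220x − 13664 = 0  ⟹  x² + 20x − 224 = 0
x = 8 or x = −28, giving (8, 22) and (−28, −8).

(−28, −8) and (8, 22)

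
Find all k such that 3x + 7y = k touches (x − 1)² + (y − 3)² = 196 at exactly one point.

k = 24 ± 14√58

Tangency holds when the distance from the centre (1, 3) to the line equals the radius 14:
|3·1 + 7·3 − k| / √58 = 14
|k − (24)| = 14√58.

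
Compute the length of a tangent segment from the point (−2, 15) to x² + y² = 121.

With centre O = (0, 0), |OP|² = 229 and r² = 121.
Power of the point: PT² = |PO|² − r² = 108, so PT = 6√3.

6√3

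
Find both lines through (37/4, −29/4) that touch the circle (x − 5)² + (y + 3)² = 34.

A line y − (−29/4) = m(x − (37/4)) is tangent when its distance from (5, −3) is √34:
[m·(−17/4) − (17/4)]² = 34(m² + 1)
15m² − 34m + 15 = 0, so m = 3/5 or m = 5/3.
Through (37/4, −29/4) these give 3x − 5y = 64 and 5x − 3y = 68.

3x − 5y = 64 and 5x − 3y = 68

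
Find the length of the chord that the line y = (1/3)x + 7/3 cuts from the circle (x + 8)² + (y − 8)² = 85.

Express y = (7 + x)/3 and substitute into the circle:
10x² + 110x + 100 = 0  ⟹  x² + 11x + 10 = 0
x = −1 or x = −10, giving (−1, 2) and (−10, −1).
|(−1, 2) − (−10, −1)| = √((9)² + (3)²) = 3√10.

3√10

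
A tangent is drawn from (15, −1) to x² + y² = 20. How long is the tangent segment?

√206

The centre is (0, 0) and r = 2√5. The square of the distance from P to the centre is 225 + 1 = 226.
Power of the point: PT² = |PO|² − r² = 206, so PT = √206.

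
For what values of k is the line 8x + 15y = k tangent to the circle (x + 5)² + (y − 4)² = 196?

The line touches the circle iff its distance from (−5, 4) is 14:
|8·(−5) + 15·4 − k| / √289 = 14
|k − (20)| = 14·17, so k = 258 or k = −218.

k = −218 or k = 258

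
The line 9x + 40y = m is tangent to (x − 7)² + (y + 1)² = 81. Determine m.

For a tangent, require d(centre, line) = r = 9.
|9·7 + 40·(−1) − m| / √1681 = 9
|m − (23)| = 9·41, so m = 392 or m = −346.

m = −346 or m = 392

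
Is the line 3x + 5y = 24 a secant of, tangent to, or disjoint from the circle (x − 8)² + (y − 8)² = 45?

disjoint

Substituting the line into the circle gives 34x² − 304x + 731 = 0.
Δ = 92416 − 99416 = −7000.
No real roots: the line does not meet the circle.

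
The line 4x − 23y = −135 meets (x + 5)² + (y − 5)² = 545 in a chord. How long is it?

From the line, y = (135 + 4x)/23. Substituting:
545x² + 5450x − 274680 = 0  ⟹  x² + 10x − 504 = 0
x = 18 or x = −28, giving (18, 9) and (−28, 1).
Chord length = distance between (18, 9) and (−28, 1) = √2180 = 2√545.

2√545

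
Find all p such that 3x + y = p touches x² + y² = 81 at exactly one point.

For a tangent, require d(centre, line) = r = 9.
|3·0 + 1·0 − p| / √10 = 9
|p| = 9√10.

p = ±9√10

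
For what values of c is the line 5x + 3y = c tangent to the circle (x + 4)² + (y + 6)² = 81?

For a tangent, require d(centre, line) = r = 9.
|5·(−4) + 3·(−6) − c| / √34 = 9
|c − (−38)| = 9√34.

c = −38 ± 9√34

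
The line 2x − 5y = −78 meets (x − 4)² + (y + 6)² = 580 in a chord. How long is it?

4√29

The distance from (4, −6) to the line is 116/√29, and r² = 580.
Chord = 2√(r² − d²) = 2·√(116) = 4√29.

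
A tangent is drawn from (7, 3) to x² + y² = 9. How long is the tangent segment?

7

Centre (0, 0), r² = 9. |PO|² = (7)² + (3)² = 58.
By the tangent–radius right angle, tangent length = √(|PO|² − r²) = √49 = 7.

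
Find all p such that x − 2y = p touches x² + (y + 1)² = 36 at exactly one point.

p = 2 ± 6√5

For a tangent, require d(centre, line) = r = 6.
|1·0 − 2·(−1) − p| / √5 = 6
|p − (2)| = 6√5.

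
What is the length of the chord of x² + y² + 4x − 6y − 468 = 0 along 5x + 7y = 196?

From the line, y = (196 − 5x)/7. Substituting:
74x² − 1554x + 7252 = 0  ⟹  x² − 21x + 98 = 0
x = 14 or x = 7, giving (14, 18) and (7, 23).
Chord length = distance between (14, 18) and (7, 23) = √74 = √74.

√74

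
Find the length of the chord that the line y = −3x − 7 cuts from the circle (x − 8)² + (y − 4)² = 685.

From the line, y = −3x − 7. Substituting:
10x² + 50x − 500 = 0  ⟹  x² + 5x − 50 = 0
x = 5 or x = −10, giving (5, −22) and (−10, 23).
|(5, −22) − (−10, 23)| = √((15)² + (−45)²) = 15√10.

15√10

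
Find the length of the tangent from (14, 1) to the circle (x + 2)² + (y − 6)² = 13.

With centre O = (−2, 6), |OP|² = 281 and r² = 13.
By the tangent–radius right angle, tangent length = √(|PO|² − r²) = √268 = 2√67.

2√67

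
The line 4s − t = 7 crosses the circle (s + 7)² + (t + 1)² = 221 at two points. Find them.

(−2, −15) and (4, 9)

Substitute t = 4s − 7:
17s² − 34s − 136 = 0  ⟹  s² − 2s − 8 = 0
s = 4 or s = −2, giving (4, 9) and (−2, −15).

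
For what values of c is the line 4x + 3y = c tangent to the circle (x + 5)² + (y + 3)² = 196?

The line touches the circle iff its distance from (−5, −3) is 14:
|4·(−5) + 3·(−3) − c| / √25 = 14
|c − (−29)| = 14·5, so c = 41 or c = −99.

c = −99 or c = 41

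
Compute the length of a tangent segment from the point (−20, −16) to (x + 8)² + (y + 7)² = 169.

Centre (−8, −7), r² = 169. |PO|² = (−12)² + (−9)² = 225.
The tangent meets the radius at right angles, so tangent² = |PO|² − r² = 225 − 169 = 56.

2√14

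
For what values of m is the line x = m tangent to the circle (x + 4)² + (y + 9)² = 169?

m = −17 or m = 9

Tangency holds when the distance from the centre (−4, −9) to the line equals the radius 13:
|1·(−4) + 0·(−9) − m| / √1 = 13
|m − (−4)| = 13, so m = 9 or m = −17.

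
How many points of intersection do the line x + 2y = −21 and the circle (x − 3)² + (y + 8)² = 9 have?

Substituting the line into the circle gives 5x² − 14x + 25 = 0.
Δ = 196 − 500 = −304.
No real roots: the line does not meet the circle.

0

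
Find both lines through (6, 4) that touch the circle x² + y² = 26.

5x − y = 26 and x + 5y = 26

Write the tangent as mx − y + (4 − m·(6)) = 0 and set its distance from the centre to √26:
(−6m − (−4))² = 26(m² + 1)
5m² − 24m − 5 = 0, so m = 5 or m = −1/5.
With m = 5: 5x − y = 26. With m = −1/5: x + 5y = 26.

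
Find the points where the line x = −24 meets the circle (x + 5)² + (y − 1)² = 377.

The line gives x = −24. Substituting into the circle:
y² − 2y − 15 = 0
y = 5 or y = −3, giving (−24, 5) and (−24, −3).

(−24, −3) and (−24, 5)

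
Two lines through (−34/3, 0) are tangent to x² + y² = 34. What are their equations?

A line y − (0) = m(x − (−34/3)) is tangent when its distance from (0, 0) is √34:
[m·(34/3) − (0)]² = 34(m² + 1)
25m² − 9 = 0, so m = −3/5 or m = 3/5.
Through (−34/3, 0) these give 3x + 5y = −34 and 3x − 5y = −34.

3x + 5y = −34 and 3x − 5y = −34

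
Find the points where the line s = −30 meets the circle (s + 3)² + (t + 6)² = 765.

The line gives s = −30. Substituting into the circle:
t² + 12t = 0
t = 0 or t = −12, giving (−30, 0) and (−30, −12).

(−30, −12) and (−30, 0)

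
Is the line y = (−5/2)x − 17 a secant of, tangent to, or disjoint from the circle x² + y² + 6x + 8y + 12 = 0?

secant

d² = (5·(−3) + 2·(−4) − (−34))²/29 = 121/29; r² = 13.
Since d² < r², the line cuts the circle twice.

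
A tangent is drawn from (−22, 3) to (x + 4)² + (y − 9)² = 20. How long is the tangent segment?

2√85

Centre (−4, 9), r² = 20. |PO|² = (−18)² + (−6)² = 360.
The tangent meets the radius at right angles, so tangent² = |PO|² − r² = 360 − 20 = 340.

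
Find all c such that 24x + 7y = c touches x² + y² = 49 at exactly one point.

c = −175 or c = 175

The line touches the circle iff its distance from (0, 0) is 7:
|24·0 + 7·0 − c| / √625 = 7
|c| = 7·25, so c = 175 or c = −175.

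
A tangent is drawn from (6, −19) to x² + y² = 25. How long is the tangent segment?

The centre is (0, 0) and r = 5. The square of the distance from P to the centre is 36 + 361 = 397.
By the tangent–radius right angle, tangent length = √(|PO|² − r²) = √372 = 2√93.

2√93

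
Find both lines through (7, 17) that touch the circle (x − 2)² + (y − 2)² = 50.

Write the tangent as mx − y + (17 − m·(7)) = 0 and set its distance from the centre to 5√2:
[m·(−5) − (−15)]² = 50(m² + 1)
m² + 6m − 7 = 0, so m = 1 or m = −7.
Through (7, 17) these give x − y = −10 and 7x + y = 66.

x − y = −10 and 7x + y = 66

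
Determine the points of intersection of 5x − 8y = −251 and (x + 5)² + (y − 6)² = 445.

(−23, 17) and (−7, 27)

From the line, y = (251 + 5x)/8. Substituting:
89x² + 2670x + 14329 = 0  ⟹  x² + 30x + 161 = 0
x = −7 or x = −23, giving (−7, 27) and (−23, 17).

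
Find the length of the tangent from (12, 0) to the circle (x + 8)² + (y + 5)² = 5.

With centre O = (−8, −5), |OP|² = 425 and r² = 5.
Power of the point: PT² = |PO|² − r² = 420, so PT = 2√105.

2√105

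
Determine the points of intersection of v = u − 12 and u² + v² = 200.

From the line, v = u − 12. Substituting:
2u² − 24u − 56 = 0  ⟹  u² − 12u − 28 = 0
u = 14 or u = −2, giving (14, 2) and (−2, −14).

(−2, −14) and (14, 2)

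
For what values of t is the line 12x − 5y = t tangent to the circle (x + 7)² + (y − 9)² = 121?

t = −272 or t = 14

For a tangent, require d(centre, line) = r = 11.
|12·(−7) − 5·9 − t| / √169 = 11
|t − (−129)| = 11·13, so t = 14 or t = −272.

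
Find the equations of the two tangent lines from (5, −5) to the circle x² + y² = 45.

2x − y = 15 and x − 2y = 15

Let a tangent through (5, −5) have slope m. Its distance from (0, 0) must equal 3√5:
[m·(−5) − (5)]² = 45(m² + 1)
2m² − 5m + 2 = 0, so m = 2 or m = 1/2.
Through (5, −5) these give 2x − y = 15 and x − 2y = 15.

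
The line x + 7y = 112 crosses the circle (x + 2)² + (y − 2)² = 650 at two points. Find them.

Substitute y = (112 − x)/7:
50x² − 22050 = 0  ⟹  x² − 441 = 0
x = 21 or x = −21, giving (21, 13) and (−21, 19).

(−21, 19) and (21, 13)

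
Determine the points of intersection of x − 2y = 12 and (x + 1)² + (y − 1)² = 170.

(−8, −10) and (12, 0)

From the line, y = (−12 + x)/2. Substituting:
5x² − 20x − 480 = 0  ⟹  x² − 4x − 96 = 0
x = 12 or x = −8, giving (12, 0) and (−8, −10).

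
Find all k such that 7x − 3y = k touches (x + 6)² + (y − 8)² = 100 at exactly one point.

The line touches the circle iff its distance from (−6, 8) is 10:
|7·(−6) − 3·8 − k| / √58 = 10
|k − (−66)| = 10√58.

k = −66 ± 10√58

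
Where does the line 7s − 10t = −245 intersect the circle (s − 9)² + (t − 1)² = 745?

(−15, 14) and (5, 28)

Substitute t = (245 + 7s)/10:
149s² + 1490s − 11175 = 0  ⟹  s² + 10s − 75 = 0
s = 5 or s = −15, giving (5, 28) and (−15, 14).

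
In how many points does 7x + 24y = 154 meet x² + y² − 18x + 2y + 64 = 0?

Substituting the line into the circle gives 625x² − 12860x + 67972 = 0.
Δ = 165379600 − 169930000 = −4550400.
No real roots: the line does not meet the circle.

0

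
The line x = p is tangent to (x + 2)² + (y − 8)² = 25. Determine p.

p = −7 or p = 3

For a tangent, require d(centre, line) = r = 5.
|1·(−2) + 0·8 − p| / √1 = 5
|p − (−2)| = 5, so p = 3 or p = −7.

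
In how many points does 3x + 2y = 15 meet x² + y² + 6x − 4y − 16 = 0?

0

Centre (−3, 2), r² = 29. Distance² from centre to line = (−20)²/13 = 400/13.
Since d² > r², the line lies outside the circle.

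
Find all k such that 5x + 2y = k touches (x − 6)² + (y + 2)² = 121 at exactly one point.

For a tangent, require d(centre, line) = r = 11.
|5·6 + 2·(−2) − k| / √29 = 11
|k − (26)| = 11√29.

k = 26 ± 11√29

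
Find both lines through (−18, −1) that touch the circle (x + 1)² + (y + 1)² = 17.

A line y − (−1) = m(x − (−18)) is tangent when its distance from (−1, −1) is √17:
(17m − (0))² = 17(m² + 1)
16m² − 1 = 0, so m = 1/4 or m = −1/4.
With m = 1/4: x − 4y = −14. With m = −1/4: x + 4y = −22.

x − 4y = −14 and x + 4y = −22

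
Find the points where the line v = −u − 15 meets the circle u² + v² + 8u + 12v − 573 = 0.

From the line, v = −u − 15. Substituting:
2u² + 26u − 528 = 0  ⟹  u² + 13u − 264 = 0
u = 11 or u = −24, giving (11, −26) and (−24, 9).

(−24, 9) and (11, −26)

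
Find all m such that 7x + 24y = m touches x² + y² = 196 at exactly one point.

m = −350 or m = 350

Tangency holds when the distance from the centre (0, 0) to the line equals the radius 14:
|7·0 + 24·0 − m| / √625 = 14
|m| = 14·25, so m = 350 or m = −350.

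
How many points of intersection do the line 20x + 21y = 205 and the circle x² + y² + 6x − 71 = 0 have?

Substituting the line into the circle gives 841x² − 5554x + 10714 = 0.
Discriminant = (−5554)² − 4·841·(10714) = −5194980 < 0.
No real roots: the line does not meet the circle.

0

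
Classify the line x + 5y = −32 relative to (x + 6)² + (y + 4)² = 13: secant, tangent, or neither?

Substituting the line into the circle gives 26x² + 324x + 719 = 0.
Δ = 104976 − 74776 = 30200.
Two real roots: the line is a secant.

secant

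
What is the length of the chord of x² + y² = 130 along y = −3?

Centre (0, 0), r² = 130. Perpendicular distance d from centre to line = |3| / √1 = 3.
Half the chord is √(r² − d²) = √(121), so the full chord is 22.

22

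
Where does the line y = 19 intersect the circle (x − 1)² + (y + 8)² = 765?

From the line, y = 19. Substituting:
x² − 2x − 35 = 0
x = 7 or x = −5, giving (7, 19) and (−5, 19).

(−5, 19) and (7, 19)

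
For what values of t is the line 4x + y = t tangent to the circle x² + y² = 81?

Tangency holds when the distance from the centre (0, 0) to the line equals the radius 9:
|4·0 + 1·0 − t| / √17 = 9
|t| = 9√17.

t = ±9√17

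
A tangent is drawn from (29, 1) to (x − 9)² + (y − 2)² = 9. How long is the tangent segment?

14√2

The centre is (9, 2) and r = 3. The square of the distance from P to the centre is 400 + 1 = 401.
The tangent meets the radius at right angles, so tangent² = |PO|² − r² = 401 − 9 = 392.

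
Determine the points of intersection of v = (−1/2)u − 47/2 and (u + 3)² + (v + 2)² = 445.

(−21, −13) and (−1, −23)

Substitute v = (−47 − u)/2:
5u² + 110u + 105 = 0  ⟹  u² + 22u + 21 = 0
u = −1 or u = −21, giving (−1, −23) and (−21, −13).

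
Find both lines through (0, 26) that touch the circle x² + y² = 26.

Let a tangent through (0, 26) have slope m. Its distance from (0, 0) must equal √26:
(0m − (−26))² = 26(m² + 1)
m² − 25 = 0, so m = 5 or m = −5.
With m = 5: 5x − y = −26. With m = −5: 5x + y = 26.

5x − y = −26 and 5x + y = 26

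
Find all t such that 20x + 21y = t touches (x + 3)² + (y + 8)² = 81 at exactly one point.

Tangency holds when the distance from the centre (−3, −8) to the line equals the radius 9:
|20·(−3) + 21·(−8) − t| / √841 = 9
|t − (−228)| = 9·29, so t = 33 or t = −489.

t = −489 or t = 33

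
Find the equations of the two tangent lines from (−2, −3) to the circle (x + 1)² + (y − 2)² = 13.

2x − 3y = 5 and 3x + 2y = −12

Write the tangent as mx − y + (−3 − m·(−2)) = 0 and set its distance from the centre to √13:
(1m − (5))² = 13(m² + 1)
6m² + 5m − 6 = 0, so m = 2/3 or m = −3/2.
With m = 2/3: 2x − 3y = 5. With m = −3/2: 3x + 2y = −12.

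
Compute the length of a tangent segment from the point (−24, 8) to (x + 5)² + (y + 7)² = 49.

With centre O = (−5, −7), |OP|² = 586 and r² = 49.
Power of the point: PT² = |PO|² − r² = 537, so PT = √537.

√537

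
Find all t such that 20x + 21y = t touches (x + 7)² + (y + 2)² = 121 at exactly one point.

t = −501 or t = 137

The line touches the circle iff its distance from (−7, −2) is 11:
|20·(−7) + 21·(−2) − t| / √841 = 11
|t − (−182)| = 11·29, so t = 137 or t = −501.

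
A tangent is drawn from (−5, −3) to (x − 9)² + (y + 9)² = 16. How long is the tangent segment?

6√6

The centre is (9, −9) and r = 4. The square of the distance from P to the centre is 196 + 36 = 232.
By the tangent–radius right angle, tangent length = √(|PO|² − r²) = √216 = 6√6.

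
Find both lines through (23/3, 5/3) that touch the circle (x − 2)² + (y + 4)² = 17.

Let a tangent through (23/3, 5/3) have slope m. Its distance from (2, −4) must equal √17:
[m·(−17/3) − (−17/3)]² = 17(m² + 1)
4m² − 17m + 4 = 0, so m = 4 or m = 1/4.
With m = 4: 4x − y = 29. With m = 1/4: x − 4y = 1.

4x − y = 29 and x − 4y = 1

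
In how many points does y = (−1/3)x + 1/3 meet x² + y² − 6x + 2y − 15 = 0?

2

Centre (3, −1), r² = 25. Distance² from centre to line = (−1)²/10 = 1/10.
Since d² < r², the line cuts the circle twice.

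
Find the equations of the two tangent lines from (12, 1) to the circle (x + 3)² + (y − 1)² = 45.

x + 2y = 14 and x − 2y = 10

Write the tangent as mx − y + (1 − m·(12)) = 0 and set its distance from the centre to 3√5:
[m·(−15) − (0)]² = 45(m² + 1)
4m² − 1 = 0, so m = −1/2 or m = 1/2.
Through (12, 1) these give x + 2y = 14 and x − 2y = 10.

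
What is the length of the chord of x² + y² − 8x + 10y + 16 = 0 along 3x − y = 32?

√10

Centre (4, −5), r² = 25. Perpendicular distance d from centre to line = |−15| / √10 = 15/√10.
Chord = 2√(r² − d²) = 2·√(5/2) = √10.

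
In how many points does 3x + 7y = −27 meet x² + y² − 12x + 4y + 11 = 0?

2

d² = (3·6 + 7·(−2) − (−27))²/58 = 961/58; r² = 29.
Since d² < r², the line cuts the circle twice.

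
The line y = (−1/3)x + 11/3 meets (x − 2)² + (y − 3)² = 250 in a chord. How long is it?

10√10

Express y = (11 − x)/3 and substitute into the circle:
10x² − 40x − 2210 = 0  ⟹  x² − 4x − 221 = 0
x = 17 or x = −13, giving (17, −2) and (−13, 8).
Chord length = distance between (17, −2) and (−13, 8) = √1000 = 10√10.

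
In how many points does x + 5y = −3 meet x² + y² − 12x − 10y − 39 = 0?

Substituting the line into the circle gives 26x² − 244x − 816 = 0.
Discriminant = (−244)² − 4·26·(−816) = 144400 > 0.
Two real roots: the line is a secant.

2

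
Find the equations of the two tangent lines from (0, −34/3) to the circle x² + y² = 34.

5x + 3y = −34 and 5x − 3y = 34

Let a tangent through (0, −34/3) have slope m. Its distance from (0, 0) must equal √34:
(0m − (34/3))² = 34(m² + 1)
9m² − 25 = 0, so m = −5/3 or m = 5/3.
Through (0, −34/3) these give 5x + 3y = −34 and 5x − 3y = 34.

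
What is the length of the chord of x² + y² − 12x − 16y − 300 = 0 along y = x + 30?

4√2

The distance from (6, 8) to the line is 28/√2, and r² = 400.
Chord = 2√(r² − d²) = 2·√(8) = 4√2.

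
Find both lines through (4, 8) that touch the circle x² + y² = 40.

Write the tangent as mx − y + (8 − m·(4)) = 0 and set its distance from the centre to 2√10:
(−4m − (−8))² = 40(m² + 1)
3m² + 8m − 3 = 0, so m = 1/3 or m = −3.
With m = 1/3: x − 3y = −20. With m = −3: 3x + y = 20.

x − 3y = −20 and 3x + y = 20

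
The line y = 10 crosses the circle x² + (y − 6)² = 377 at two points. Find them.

(−19, 10) and (19, 10)

Express y = 10 and substitute into the circle:
x² − 361 = 0
x = 19 or x = −19, giving (19, 10) and (−19, 10).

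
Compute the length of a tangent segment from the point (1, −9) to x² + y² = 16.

Centre (0, 0), r² = 16. |PO|² = (1)² + (−9)² = 82.
The tangent meets the radius at right angles, so tangent² = |PO|² − r² = 82 − 16 = 66.

√66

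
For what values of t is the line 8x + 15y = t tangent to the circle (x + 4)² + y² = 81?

t = −185 or t = 121

Tangency holds when the distance from the centre (−4, 0) to the line equals the radius 9:
|8·(−4) + 15·0 − t| / √289 = 9
|t − (−32)| = 9·17, so t = 121 or t = −185.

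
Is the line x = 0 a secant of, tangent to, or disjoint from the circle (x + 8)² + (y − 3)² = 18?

d² = (1·(−8) + 0·3 − (0))² = 64; r² = 18.
Since d² > r², the line lies outside the circle.

disjoint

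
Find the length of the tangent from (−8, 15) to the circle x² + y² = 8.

The centre is (0, 0) and r = 2√2. The square of the distance from P to the centre is 64 + 225 = 289.
Power of the point: PT² = |PO|² − r² = 281, so PT = √281.

√281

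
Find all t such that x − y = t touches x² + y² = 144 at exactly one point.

t = ±12√2

For a tangent, require d(centre, line) = r = 12.
|1·0 − 1·0 − t| / √2 = 12
|t| = 12√2.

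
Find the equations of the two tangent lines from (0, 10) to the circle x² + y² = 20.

A line y − (10) = m(x − (0)) is tangent when its distance from (0, 0) is 2√5:
[m·(0) − (−10)]² = 20(m² + 1)
m² − 4 = 0, so m = 2 or m = −2.
Through (0, 10) these give 2x − y = −10 and 2x + y = 10.

2x − y = −10 and 2x + y = 10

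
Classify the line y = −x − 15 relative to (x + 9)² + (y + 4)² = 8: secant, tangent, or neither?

Substituting the line into the circle gives 2x² + 40x + 194 = 0.
Δ = 1600 − 1552 = 48.
Two real roots: the line is a secant.

secant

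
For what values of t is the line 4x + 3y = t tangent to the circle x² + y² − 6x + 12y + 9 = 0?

For a tangent, require d(centre, line) = r = 6.
|4·3 + 3·(−6) − t| / √25 = 6
|t − (−6)| = 6·5, so t = 24 or t = −36.

t = −36 or t = 24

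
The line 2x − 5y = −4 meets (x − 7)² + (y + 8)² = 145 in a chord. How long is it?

2√29

Express y = (4 + 2x)/5 and substitute into the circle:
29x² − 174x − 464 = 0  ⟹  x² − 6x − 16 = 0
x = 8 or x = −2, giving (8, 4) and (−2, 0).
|(8, 4) − (−2, 0)| = √((10)² + (4)²) = 2√29.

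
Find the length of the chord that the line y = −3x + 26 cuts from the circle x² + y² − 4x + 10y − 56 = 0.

3√10

The distance from (2, −5) to the line is 25/√10, and r² = 85.
Chord = 2√(r² − d²) = 2·√(45/2) = 3√10.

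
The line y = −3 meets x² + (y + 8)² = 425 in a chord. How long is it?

40

From the line, y = −3. Substituting:
x² − 400 = 0
x = 20 or x = −20, giving (20, −3) and (−20, −3).
Chord length = distance between (20, −3) and (−20, −3) = √1600 = 40.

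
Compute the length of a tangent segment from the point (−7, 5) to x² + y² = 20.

Centre (0, 0), r² = 20. |PO|² = (−7)² + (5)² = 74.
The tangent meets the radius at right angles, so tangent² = |PO|² − r² = 74 − 20 = 54.

3√6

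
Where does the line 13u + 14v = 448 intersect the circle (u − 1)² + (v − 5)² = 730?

(0, 32) and (28, 6)

Substitute v = (448 − 13u)/14:
365u² − 10220u = 0  ⟹  u² − 28u = 0
u = 28 or u = 0, giving (28, 6) and (0, 32).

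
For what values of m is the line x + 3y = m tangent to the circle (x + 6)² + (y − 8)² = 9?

For a tangent, require d(centre, line) = r = 3.
|1·(−6) + 3·8 − m| / √10 = 3
|m − (18)| = 3√10.

m = 18 ± 3√10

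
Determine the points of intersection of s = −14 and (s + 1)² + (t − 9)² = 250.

(−14, 0) and (−14, 18)

The line gives s = −14. Substituting into the circle:
t² − 18t = 0
t = 18 or t = 0, giving (−14, 18) and (−14, 0).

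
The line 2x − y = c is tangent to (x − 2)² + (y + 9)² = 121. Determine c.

For a tangent, require d(centre, line) = r = 11.
|2·2 − 1·(−9) − c| / √5 = 11
|c − (13)| = 11√5.

c = 13 ± 11√5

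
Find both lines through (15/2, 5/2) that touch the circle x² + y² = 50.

7x − y = 50 and x + y = 10

Let a tangent through (15/2, 5/2) have slope m. Its distance from (0, 0) must equal 5√2:
[m·(−15/2) − (−5/2)]² = 50(m² + 1)
m² − 6m − 7 = 0, so m = 7 or m = −1.
With m = 7: 7x − y = 50. With m = −1: x + y = 10.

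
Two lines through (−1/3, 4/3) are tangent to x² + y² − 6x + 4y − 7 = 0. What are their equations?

A line y − (4/3) = m(x − (−1/3)) is tangent when its distance from (3, −2) is 2√5:
[m·(10/3) − (−10/3)]² = 20(m² + 1)
2m² − 5m + 2 = 0, so m = 1/2 or m = 2.
Through (−1/3, 4/3) these give x − 2y = −3 and 2x − y = −2.

x − 2y = −3 and 2x − y = −2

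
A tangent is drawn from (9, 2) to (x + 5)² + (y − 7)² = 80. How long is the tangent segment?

Centre (−5, 7), r² = 80. |PO|² = (14)² + (−5)² = 221.
By the tangent–radius right angle, tangent length = √(|PO|² − r²) = √141.

√141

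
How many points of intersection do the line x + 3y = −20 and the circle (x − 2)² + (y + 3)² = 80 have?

d² = (1·2 + 3·(−3) − (−20))²/10 = 169/10; r² = 80.
Since d² < r², the line cuts the circle twice.

2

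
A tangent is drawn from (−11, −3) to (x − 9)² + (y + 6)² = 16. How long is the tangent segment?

√393

The centre is (9, −6) and r = 4. The square of the distance from P to the centre is 400 + 9 = 409.
The tangent meets the radius at right angles, so tangent² = |PO|² − r² = 409 − 16 = 393.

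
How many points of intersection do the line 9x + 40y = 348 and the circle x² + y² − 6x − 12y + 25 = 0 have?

d² = (9·3 + 40·6 − (348))²/1681 = 6561/1681; r² = 20.
Since d² < r², the line cuts the circle twice.

2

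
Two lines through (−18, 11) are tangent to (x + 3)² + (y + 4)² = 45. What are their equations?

Let a tangent through (−18, 11) have slope m. Its distance from (−3, −4) must equal 3√5:
[m·(15) − (−15)]² = 45(m² + 1)
2m² + 5m + 2 = 0, so m = −2 or m = −1/2.
Through (−18, 11) these give 2x + y = −25 and x + 2y = 4.

2x + y = −25 and x + 2y = 4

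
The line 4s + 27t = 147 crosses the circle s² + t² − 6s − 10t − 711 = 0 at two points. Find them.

(−24, 9) and (30, 1)

From the line, t = (147 − 4s)/27. Substituting:
745s² − 4470s − 536400 = 0  ⟹  s² − 6s − 720 = 0
s = 30 or s = −24, giving (30, 1) and (−24, 9).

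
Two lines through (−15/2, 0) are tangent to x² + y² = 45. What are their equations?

2x − y = −15 and 2x + y = −15

A line y − (0) = m(x − (−15/2)) is tangent when its distance from (0, 0) is 3√5:
[m·(15/2) − (0)]² = 45(m² + 1)
m² − 4 = 0, so m = 2 or m = −2.
Through (−15/2, 0) these give 2x − y = −15 and 2x + y = −15.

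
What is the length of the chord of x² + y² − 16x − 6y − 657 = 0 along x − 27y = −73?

2√730

Express y = (73 + x)/27 and substitute into the circle:
730x² − 11680x − 485450 = 0  ⟹  x² − 16x − 665 = 0
x = 35 or x = −19, giving (35, 4) and (−19, 2).
Chord length = distance between (35, 4) and (−19, 2) = √2920 = 2√730.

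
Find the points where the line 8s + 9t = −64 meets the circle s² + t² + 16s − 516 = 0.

(−26, 16) and (10, −16)

Express t = (−64 − 8s)/9 and substitute into the circle:
145s² + 2320s − 37700 = 0  ⟹  s² + 16s − 260 = 0
s = 10 or s = −26, giving (10, −16) and (−26, 16).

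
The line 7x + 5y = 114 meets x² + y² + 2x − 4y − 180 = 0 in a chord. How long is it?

√74

The distance from (−1, 2) to the line is 111/√74, and r² = 185.
Chord = 2√(r² − d²) = 2·√(37/2) = √74.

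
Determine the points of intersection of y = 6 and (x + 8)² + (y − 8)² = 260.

Express y = 6 and substitute into the circle:
x² + 16x − 192 = 0
x = 8 or x = −24, giving (8, 6) and (−24, 6).

(−24, 6) and (8, 6)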